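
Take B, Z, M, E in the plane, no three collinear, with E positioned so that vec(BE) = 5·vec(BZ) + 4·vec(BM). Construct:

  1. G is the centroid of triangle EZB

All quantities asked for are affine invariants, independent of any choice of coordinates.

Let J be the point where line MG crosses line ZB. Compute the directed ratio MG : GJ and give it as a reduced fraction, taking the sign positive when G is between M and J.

Choose coordinates B = (0, 0), Z = (1, 0), M = (0, 1), E = (5, 4).
1. G is the centroid of triangle EZB ⇒ G = (2, 4/3)
line MG meets ZB at J = (-6, 0)
G = M + t·(J−M) with t = -1/3, so MG:GJ = -1/3:4/3

MG:GJ = -1/4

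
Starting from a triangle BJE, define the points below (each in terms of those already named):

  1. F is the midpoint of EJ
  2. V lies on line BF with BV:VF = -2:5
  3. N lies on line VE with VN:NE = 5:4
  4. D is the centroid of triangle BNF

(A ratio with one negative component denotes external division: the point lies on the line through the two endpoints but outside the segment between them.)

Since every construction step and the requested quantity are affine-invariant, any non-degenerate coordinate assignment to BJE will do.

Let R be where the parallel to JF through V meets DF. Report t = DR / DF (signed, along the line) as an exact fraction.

t = -88/47

Work in coordinates with B = (0, 0), J = (1, 0), E = (0, 1).
1. F is the midpoint of EJ ⇒ F = (1/2, 1/2)
2. V lies on line BF with BV:VF = -2:5 ⇒ V = (-1/3, -1/3)
3. N lies on line VE with VN:NE = 5:4 ⇒ N = (-4/27, 11/27)
4. D is the centroid of triangle BNF ⇒ D = (19/162, 49/162)
through V parallel to JF: direction (-1/2, 1/2); meets DF at R = (-169/282, -19/282)
R = D + t·(F−D) with t = -88/47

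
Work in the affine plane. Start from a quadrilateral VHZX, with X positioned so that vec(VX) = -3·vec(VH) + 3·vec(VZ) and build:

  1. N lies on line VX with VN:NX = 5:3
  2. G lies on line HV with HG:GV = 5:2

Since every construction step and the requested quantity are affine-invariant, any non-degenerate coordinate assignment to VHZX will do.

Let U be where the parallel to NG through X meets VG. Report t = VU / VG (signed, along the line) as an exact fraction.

Set V = (0, 0), H = (1, 0), Z = (0, 1), X = (-3, 3); any affine frame gives the same invariant.
1. N lies on line VX with VN:NX = 5:3 ⇒ N = (-15/8, 15/8)
2. G lies on line HV with HG:GV = 5:2 ⇒ G = (2/7, 0)
through X parallel to NG: direction (121/56, -15/8); meets VG at U = (16/35, 0)
U = V + t·(G−V) with t = 8/5

t = 8/5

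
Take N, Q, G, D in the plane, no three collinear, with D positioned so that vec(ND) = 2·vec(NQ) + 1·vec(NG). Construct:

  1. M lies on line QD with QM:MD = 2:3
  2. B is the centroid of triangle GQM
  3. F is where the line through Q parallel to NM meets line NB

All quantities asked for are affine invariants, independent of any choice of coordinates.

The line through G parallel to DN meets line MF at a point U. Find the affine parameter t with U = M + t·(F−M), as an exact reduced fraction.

t = 65/11

Set N = (0, 0), Q = (1, 0), G = (0, 1), D = (2, 1); any affine frame gives the same invariant.
1. M lies on line QD with QM:MD = 2:3 ⇒ M = (7/5, 2/5)
2. B is the centroid of triangle GQM ⇒ B = (4/5, 7/15)
3. F is where the line through Q parallel to NM meets line NB ⇒ F = (-24/25, -14/25)
through G parallel to DN: direction (-2, -1); meets MF at U = (-138/11, -58/11)
U = M + t·(F−M) with t = 65/11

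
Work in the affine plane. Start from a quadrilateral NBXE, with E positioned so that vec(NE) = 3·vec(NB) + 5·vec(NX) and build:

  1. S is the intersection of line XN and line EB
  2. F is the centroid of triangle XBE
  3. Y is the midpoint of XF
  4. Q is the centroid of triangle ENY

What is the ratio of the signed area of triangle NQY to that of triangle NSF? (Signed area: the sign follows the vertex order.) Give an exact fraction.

Assign N = (0, 0), B = (1, 0), X = (0, 1), E = (3, 5) — the answer is frame-independent, so this choice is without loss of generality.
1. S is the intersection of line XN and line EB ⇒ S = (0, -5/2)
2. F is the centroid of triangle XBE ⇒ F = (4/3, 2)
3. Y is the midpoint of XF ⇒ Y = (2/3, 3/2)
4. Q is the centroid of triangle ENY ⇒ Q = (11/9, 13/6)
2·[NQY] = 7/18, 2·[NSF] = 10/3
[NQY]:[NSF] = 7/18:10/3 = 7/60

[NQY]:[NSF] = 7/60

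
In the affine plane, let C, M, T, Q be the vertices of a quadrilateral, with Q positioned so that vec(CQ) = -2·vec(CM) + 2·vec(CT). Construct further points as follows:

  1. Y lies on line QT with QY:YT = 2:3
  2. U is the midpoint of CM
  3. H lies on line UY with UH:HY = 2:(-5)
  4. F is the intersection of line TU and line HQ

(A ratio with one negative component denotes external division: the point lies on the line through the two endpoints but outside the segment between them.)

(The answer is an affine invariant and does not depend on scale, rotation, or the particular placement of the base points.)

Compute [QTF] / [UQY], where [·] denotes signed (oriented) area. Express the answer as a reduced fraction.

[QTF]:[UQY] = 125/42

Assign C = (0, 0), M = (1, 0), T = (0, 1), Q = (-2, 2) — the answer is frame-independent, so this choice is without loss of generality.
1. Y lies on line QT with QY:YT = 2:3 ⇒ Y = (-6/5, 8/5)
2. U is the midpoint of CM ⇒ U = (1/2, 0)
3. H lies on line UY with UH:HY = 2:(-5) ⇒ H = (49/30, -16/15)
4. F is the intersection of line TU and line HQ ⇒ F = (25/42, -4/21)
2·[QTF] = -25/14, 2·[UQY] = -3/5
[QTF]:[UQY] = -25/14:-3/5 = 125/42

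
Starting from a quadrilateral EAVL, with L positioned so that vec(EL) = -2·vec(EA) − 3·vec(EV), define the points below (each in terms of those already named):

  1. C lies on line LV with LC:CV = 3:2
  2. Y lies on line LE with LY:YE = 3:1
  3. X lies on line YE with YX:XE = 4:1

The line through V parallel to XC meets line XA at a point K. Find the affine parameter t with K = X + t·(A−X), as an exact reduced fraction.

t = -76/39

Set E = (0, 0), A = (1, 0), V = (0, 1), L = (-2, -3); any affine frame gives the same invariant.
1. C lies on line LV with LC:CV = 3:2 ⇒ C = (-4/5, -3/5)
2. Y lies on line LE with LY:YE = 3:1 ⇒ Y = (-1/2, -3/4)
3. X lies on line YE with YX:XE = 4:1 ⇒ X = (-1/10, -3/20)
through V parallel to XC: direction (-7/10, -9/20); meets XA at K = (-175/78, -23/52)
K = X + t·(A−X) with t = -76/39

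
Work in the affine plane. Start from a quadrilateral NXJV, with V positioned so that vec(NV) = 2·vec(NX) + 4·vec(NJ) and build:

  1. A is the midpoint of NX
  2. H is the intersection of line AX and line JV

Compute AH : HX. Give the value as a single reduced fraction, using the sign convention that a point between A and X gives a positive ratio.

Work in coordinates with N = (0, 0), X = (1, 0), J = (0, 1), V = (2, 4).
1. A is the midpoint of NX ⇒ A = (1/2, 0)
2. H is the intersection of line AX and line JV ⇒ H = (-2/3, 0)
H = A + t·(X−A) with t = -7/3, so AH:HX = t:(1−t) = -7/3:10/3

AH:HX = -7/10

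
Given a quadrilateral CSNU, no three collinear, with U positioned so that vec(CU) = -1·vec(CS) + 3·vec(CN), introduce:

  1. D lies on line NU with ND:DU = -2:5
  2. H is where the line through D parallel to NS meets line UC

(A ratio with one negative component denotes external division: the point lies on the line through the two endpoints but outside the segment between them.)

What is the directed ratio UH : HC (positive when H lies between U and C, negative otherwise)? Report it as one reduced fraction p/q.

UH:HC = 5

Set C = (0, 0), S = (1, 0), N = (0, 1), U = (-1, 3); any affine frame gives the same invariant.
1. D lies on line NU with ND:DU = -2:5 ⇒ D = (2/3, -1/3)
2. H is where the line through D parallel to NS meets line UC ⇒ H = (-1/6, 1/2)
H = U + t·(C−U) with t = 5/6, so UH:HC = t:(1−t) = 5/6:1/6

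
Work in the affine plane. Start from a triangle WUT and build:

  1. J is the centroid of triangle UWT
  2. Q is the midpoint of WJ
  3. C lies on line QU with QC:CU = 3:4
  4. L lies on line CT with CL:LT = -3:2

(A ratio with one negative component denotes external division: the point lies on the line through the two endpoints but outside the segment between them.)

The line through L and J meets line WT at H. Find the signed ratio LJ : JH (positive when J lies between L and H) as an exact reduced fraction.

LJ:JH = -29/7

Work in coordinates with W = (0, 0), U = (1, 0), T = (0, 1).
1. J is the centroid of triangle UWT ⇒ J = (1/3, 1/3)
2. Q is the midpoint of WJ ⇒ Q = (1/6, 1/6)
3. C lies on line QU with QC:CU = 3:4 ⇒ C = (11/21, 2/21)
4. L lies on line CT with CL:LT = -3:2 ⇒ L = (-22/21, 59/21)
line LJ meets WT at H = (0, 27/29)
J = L + t·(H−L) with t = 29/22, so LJ:JH = 29/22:-7/22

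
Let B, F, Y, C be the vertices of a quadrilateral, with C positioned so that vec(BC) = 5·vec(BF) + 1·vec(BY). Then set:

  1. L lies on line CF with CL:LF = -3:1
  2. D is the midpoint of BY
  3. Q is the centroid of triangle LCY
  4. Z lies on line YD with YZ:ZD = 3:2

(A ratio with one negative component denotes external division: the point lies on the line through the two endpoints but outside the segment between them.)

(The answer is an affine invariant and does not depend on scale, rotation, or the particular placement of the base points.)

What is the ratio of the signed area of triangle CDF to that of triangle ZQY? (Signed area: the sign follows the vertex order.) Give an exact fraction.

[CDF]:[ZQY] = 15/2

Choose coordinates B = (0, 0), F = (1, 0), Y = (0, 1), C = (5, 1).
1. L lies on line CF with CL:LF = -3:1 ⇒ L = (-1, -1/2)
2. D is the midpoint of BY ⇒ D = (0, 1/2)
3. Q is the centroid of triangle LCY ⇒ Q = (4/3, 1/2)
4. Z lies on line YD with YZ:ZD = 3:2 ⇒ Z = (0, 7/10)
2·[CDF] = 3, 2·[ZQY] = 2/5
[CDF]:[ZQY] = 3:2/5 = 15/2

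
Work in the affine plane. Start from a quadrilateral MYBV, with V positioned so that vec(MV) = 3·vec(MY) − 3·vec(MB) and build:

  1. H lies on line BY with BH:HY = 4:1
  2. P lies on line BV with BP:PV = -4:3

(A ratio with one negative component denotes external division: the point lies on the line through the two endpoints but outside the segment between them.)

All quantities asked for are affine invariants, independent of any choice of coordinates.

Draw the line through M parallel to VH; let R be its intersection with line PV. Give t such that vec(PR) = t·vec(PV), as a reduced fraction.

Set M = (0, 0), Y = (1, 0), B = (0, 1), V = (3, -3); any affine frame gives the same invariant.
1. H lies on line BY with BH:HY = 4:1 ⇒ H = (4/5, 1/5)
2. P lies on line BV with BP:PV = -4:3 ⇒ P = (12, -15)
through M parallel to VH: direction (-11/5, 16/5); meets PV at R = (-33/4, 12)
R = P + t·(V−P) with t = 9/4

t = 9/4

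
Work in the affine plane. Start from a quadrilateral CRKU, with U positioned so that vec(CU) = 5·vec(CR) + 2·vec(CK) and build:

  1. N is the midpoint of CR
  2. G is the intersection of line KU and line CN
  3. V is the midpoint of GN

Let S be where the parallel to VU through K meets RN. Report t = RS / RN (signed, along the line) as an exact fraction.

Set C = (0, 0), R = (1, 0), K = (0, 1), U = (5, 2); any affine frame gives the same invariant.
1. N is the midpoint of CR ⇒ N = (1/2, 0)
2. G is the intersection of line KU and line CN ⇒ G = (-5, 0)
3. V is the midpoint of GN ⇒ V = (-9/4, 0)
through K parallel to VU: direction (29/4, 2); meets RN at S = (-29/8, 0)
S = R + t·(N−R) with t = 37/4

t = 37/4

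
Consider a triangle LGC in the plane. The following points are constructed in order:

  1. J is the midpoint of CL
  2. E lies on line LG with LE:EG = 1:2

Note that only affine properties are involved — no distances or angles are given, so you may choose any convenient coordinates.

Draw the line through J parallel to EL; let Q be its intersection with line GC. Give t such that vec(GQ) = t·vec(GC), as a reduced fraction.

Choose coordinates L = (0, 0), G = (1, 0), C = (0, 1).
1. J is the midpoint of CL ⇒ J = (0, 1/2)
2. E lies on line LG with LE:EG = 1:2 ⇒ E = (1/3, 0)
through J parallel to EL: direction (-1/3, 0); meets GC at Q = (1/2, 1/2)
Q = G + t·(C−G) with t = 1/2

t = 1/2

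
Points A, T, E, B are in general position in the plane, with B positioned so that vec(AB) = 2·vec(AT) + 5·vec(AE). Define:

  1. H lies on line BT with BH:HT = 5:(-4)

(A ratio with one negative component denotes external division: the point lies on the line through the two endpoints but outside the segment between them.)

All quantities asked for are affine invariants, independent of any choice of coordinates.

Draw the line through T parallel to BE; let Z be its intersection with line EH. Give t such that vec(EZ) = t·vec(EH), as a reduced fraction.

Work in coordinates with A = (0, 0), T = (1, 0), E = (0, 1), B = (2, 5).
1. H lies on line BT with BH:HT = 5:(-4) ⇒ H = (-3, -20)
through T parallel to BE: direction (-2, -4); meets EH at Z = (-3/5, -16/5)
Z = E + t·(H−E) with t = 1/5

t = 1/5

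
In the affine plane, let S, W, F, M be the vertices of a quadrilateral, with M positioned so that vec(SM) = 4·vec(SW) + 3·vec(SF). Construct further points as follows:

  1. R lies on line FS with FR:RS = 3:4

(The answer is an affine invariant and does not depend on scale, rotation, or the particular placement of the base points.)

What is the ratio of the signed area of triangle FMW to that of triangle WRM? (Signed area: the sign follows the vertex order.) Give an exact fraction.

[FMW]:[WRM] = 14/11

Set S = (0, 0), W = (1, 0), F = (0, 1), M = (4, 3); any affine frame gives the same invariant.
1. R lies on line FS with FR:RS = 3:4 ⇒ R = (0, 4/7)
2·[FMW] = -6, 2·[WRM] = -33/7
[FMW]:[WRM] = -6:-33/7 = 14/11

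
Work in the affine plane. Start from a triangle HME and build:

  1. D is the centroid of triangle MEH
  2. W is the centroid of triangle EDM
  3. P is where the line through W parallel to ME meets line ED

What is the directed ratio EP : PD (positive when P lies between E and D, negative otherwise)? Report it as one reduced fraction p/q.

EP:PD = 1/2

Assign H = (0, 0), M = (1, 0), E = (0, 1) — the answer is frame-independent, so this choice is without loss of generality.
1. D is the centroid of triangle MEH ⇒ D = (1/3, 1/3)
2. W is the centroid of triangle EDM ⇒ W = (4/9, 4/9)
3. P is where the line through W parallel to ME meets line ED ⇒ P = (1/9, 7/9)
P = E + t·(D−E) with t = 1/3, so EP:PD = t:(1−t) = 1/3:2/3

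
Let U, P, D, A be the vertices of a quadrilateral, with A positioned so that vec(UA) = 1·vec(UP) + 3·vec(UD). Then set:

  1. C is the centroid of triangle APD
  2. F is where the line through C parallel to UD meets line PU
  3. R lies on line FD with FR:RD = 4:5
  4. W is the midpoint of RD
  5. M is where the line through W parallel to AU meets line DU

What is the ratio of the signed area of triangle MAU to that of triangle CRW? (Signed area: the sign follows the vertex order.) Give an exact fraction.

[MAU]:[CRW] = 27/40

Set U = (0, 0), P = (1, 0), D = (0, 1), A = (1, 3); any affine frame gives the same invariant.
1. C is the centroid of triangle APD ⇒ C = (2/3, 4/3)
2. F is where the line through C parallel to UD meets line PU ⇒ F = (2/3, 0)
3. R lies on line FD with FR:RD = 4:5 ⇒ R = (10/27, 4/9)
4. W is the midpoint of RD ⇒ W = (5/27, 13/18)
5. M is where the line through W parallel to AU meets line DU ⇒ M = (0, 1/6)
2·[MAU] = -1/6, 2·[CRW] = -20/81
[MAU]:[CRW] = -1/6:-20/81 = 27/40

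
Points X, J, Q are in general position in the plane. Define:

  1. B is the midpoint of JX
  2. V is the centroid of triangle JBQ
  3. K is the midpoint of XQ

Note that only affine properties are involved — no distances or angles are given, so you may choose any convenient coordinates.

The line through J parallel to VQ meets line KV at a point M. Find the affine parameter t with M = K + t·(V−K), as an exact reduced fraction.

Set X = (0, 0), J = (1, 0), Q = (0, 1); any affine frame gives the same invariant.
1. B is the midpoint of JX ⇒ B = (1/2, 0)
2. V is the centroid of triangle JBQ ⇒ V = (1/2, 1/3)
3. K is the midpoint of XQ ⇒ K = (0, 1/2)
through J parallel to VQ: direction (-1/2, 2/3); meets KV at M = (5/6, 2/9)
M = K + t·(V−K) with t = 5/3

t = 5/3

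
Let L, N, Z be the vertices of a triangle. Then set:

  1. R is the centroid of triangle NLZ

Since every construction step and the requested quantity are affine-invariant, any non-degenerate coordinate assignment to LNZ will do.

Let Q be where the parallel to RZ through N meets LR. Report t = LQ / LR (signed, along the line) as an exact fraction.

Assign L = (0, 0), N = (1, 0), Z = (0, 1) — the answer is frame-independent, so this choice is without loss of generality.
1. R is the centroid of triangle NLZ ⇒ R = (1/3, 1/3)
through N parallel to RZ: direction (-1/3, 2/3); meets LR at Q = (2/3, 2/3)
Q = L + t·(R−L) with t = 2

t = 2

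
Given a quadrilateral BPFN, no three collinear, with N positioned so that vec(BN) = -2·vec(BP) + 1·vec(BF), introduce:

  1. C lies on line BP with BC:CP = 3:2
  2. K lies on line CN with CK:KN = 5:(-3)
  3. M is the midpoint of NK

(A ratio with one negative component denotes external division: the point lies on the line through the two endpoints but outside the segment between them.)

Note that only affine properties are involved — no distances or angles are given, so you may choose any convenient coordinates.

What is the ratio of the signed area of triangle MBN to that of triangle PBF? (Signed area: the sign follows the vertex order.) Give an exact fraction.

[MBN]:[PBF] = -9/20

Choose coordinates B = (0, 0), P = (1, 0), F = (0, 1), N = (-2, 1).
1. C lies on line BP with BC:CP = 3:2 ⇒ C = (3/5, 0)
2. K lies on line CN with CK:KN = 5:(-3) ⇒ K = (-59/10, 5/2)
3. M is the midpoint of NK ⇒ M = (-79/20, 7/4)
2·[MBN] = 9/20, 2·[PBF] = -1
[MBN]:[PBF] = 9/20:-1 = -9/20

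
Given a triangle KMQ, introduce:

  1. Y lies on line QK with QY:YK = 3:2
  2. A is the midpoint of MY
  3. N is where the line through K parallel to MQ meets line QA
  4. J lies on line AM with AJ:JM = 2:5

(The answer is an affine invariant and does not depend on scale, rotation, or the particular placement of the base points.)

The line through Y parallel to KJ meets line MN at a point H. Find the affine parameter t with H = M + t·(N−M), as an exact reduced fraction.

t = -12/35

Set K = (0, 0), M = (1, 0), Q = (0, 1); any affine frame gives the same invariant.
1. Y lies on line QK with QY:YK = 3:2 ⇒ Y = (0, 2/5)
2. A is the midpoint of MY ⇒ A = (1/2, 1/5)
3. N is where the line through K parallel to MQ meets line QA ⇒ N = (5/3, -5/3)
4. J lies on line AM with AJ:JM = 2:5 ⇒ J = (9/14, 1/7)
through Y parallel to KJ: direction (9/14, 1/7); meets MN at H = (27/35, 4/7)
H = M + t·(N−M) with t = -12/35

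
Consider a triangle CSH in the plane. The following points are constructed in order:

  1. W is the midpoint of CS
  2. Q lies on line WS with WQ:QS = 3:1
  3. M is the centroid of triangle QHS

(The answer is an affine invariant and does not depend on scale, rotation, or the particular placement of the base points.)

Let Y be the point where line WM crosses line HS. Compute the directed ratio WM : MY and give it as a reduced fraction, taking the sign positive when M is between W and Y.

WM:MY = 11

Assign C = (0, 0), S = (1, 0), H = (0, 1) — the answer is frame-independent, so this choice is without loss of generality.
1. W is the midpoint of CS ⇒ W = (1/2, 0)
2. Q lies on line WS with WQ:QS = 3:1 ⇒ Q = (7/8, 0)
3. M is the centroid of triangle QHS ⇒ M = (5/8, 1/3)
line WM meets HS at Y = (7/11, 4/11)
M = W + t·(Y−W) with t = 11/12, so WM:MY = 11/12:1/12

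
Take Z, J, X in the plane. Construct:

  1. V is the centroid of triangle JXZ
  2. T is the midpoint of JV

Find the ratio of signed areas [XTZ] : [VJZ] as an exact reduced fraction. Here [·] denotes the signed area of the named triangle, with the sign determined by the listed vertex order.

Choose coordinates Z = (0, 0), J = (1, 0), X = (0, 1).
1. V is the centroid of triangle JXZ ⇒ V = (1/3, 1/3)
2. T is the midpoint of JV ⇒ T = (2/3, 1/6)
2·[XTZ] = -2/3, 2·[VJZ] = -1/3
[XTZ]:[VJZ] = -2/3:-1/3 = 2

[XTZ]:[VJZ] = 2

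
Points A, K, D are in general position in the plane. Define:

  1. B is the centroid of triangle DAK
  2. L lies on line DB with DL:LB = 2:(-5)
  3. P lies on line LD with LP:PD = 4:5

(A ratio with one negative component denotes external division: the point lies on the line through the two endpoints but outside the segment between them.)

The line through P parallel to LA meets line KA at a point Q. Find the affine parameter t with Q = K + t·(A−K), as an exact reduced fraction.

Work in coordinates with A = (0, 0), K = (1, 0), D = (0, 1).
1. B is the centroid of triangle DAK ⇒ B = (1/3, 1/3)
2. L lies on line DB with DL:LB = 2:(-5) ⇒ L = (-2/9, 13/9)
3. P lies on line LD with LP:PD = 4:5 ⇒ P = (-10/81, 101/81)
through P parallel to LA: direction (2/9, -13/9); meets KA at Q = (8/117, 0)
Q = K + t·(A−K) with t = 109/117

t = 109/117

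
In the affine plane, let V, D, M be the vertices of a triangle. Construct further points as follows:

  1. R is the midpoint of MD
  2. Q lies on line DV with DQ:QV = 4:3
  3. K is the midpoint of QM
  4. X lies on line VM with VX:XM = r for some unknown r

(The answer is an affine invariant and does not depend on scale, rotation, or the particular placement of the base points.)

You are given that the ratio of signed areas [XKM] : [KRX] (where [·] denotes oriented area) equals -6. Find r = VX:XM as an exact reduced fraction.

r = 3/4

Work in coordinates with V = (0, 0), D = (1, 0), M = (0, 1).
1. R is the midpoint of MD ⇒ R = (1/2, 1/2)
2. Q lies on line DV with DQ:QV = 4:3 ⇒ Q = (3/7, 0)
3. K is the midpoint of QM ⇒ K = (3/14, 1/2)
4. With VX:XM = r, write λ = r/(r+1) so X = V + λ·(M−V); X is affine-linear in λ
Every point depending on X is an affine combination of X and λ-independent points, so each such coordinate is linear in λ; the λ² term in each signed area is a multiple of (M−V)×(M−V) = 0, so 2·[XKM] and 2·[KRX] are each linear in λ. Evaluating at λ=0 and λ=1:
  2·[XKM] = -3/14·λ + 3/14,   2·[KRX] = 2/7·λ − 1/7
So [XKM]:[KRX] = (-3/14·λ + 3/14) / (2/7·λ − 1/7). Setting this equal to -6:
  -3/14·λ + 3/14 = -6·(2/7·λ − 1/7)  ⇒  λ = 3/7
Then r = λ/(1−λ) = (3/7)/(4/7) = 3/4. Check: with r = 3/4, X = (0, 3/7) and [XKM]:[KRX] = -6 as required.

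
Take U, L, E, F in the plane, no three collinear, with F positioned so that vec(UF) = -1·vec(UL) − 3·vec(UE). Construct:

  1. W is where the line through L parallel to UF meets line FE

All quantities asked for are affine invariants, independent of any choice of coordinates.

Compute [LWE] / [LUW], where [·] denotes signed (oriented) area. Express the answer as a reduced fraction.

Work in coordinates with U = (0, 0), L = (1, 0), E = (0, 1), F = (-1, -3).
1. W is where the line through L parallel to UF meets line FE ⇒ W = (-4, -15)
2·[LWE] = -20, 2·[LUW] = 15
[LWE]:[LUW] = -20:15 = -4/3

[LWE]:[LUW] = -4/3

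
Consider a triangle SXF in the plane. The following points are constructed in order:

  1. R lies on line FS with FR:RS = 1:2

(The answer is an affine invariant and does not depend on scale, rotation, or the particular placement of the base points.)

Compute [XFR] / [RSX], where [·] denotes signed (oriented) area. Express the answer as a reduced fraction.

Work in coordinates with S = (0, 0), X = (1, 0), F = (0, 1).
1. R lies on line FS with FR:RS = 1:2 ⇒ R = (0, 2/3)
2·[XFR] = 1/3, 2·[RSX] = 2/3
[XFR]:[RSX] = 1/3:2/3 = 1/2

[XFR]:[RSX] = 1/2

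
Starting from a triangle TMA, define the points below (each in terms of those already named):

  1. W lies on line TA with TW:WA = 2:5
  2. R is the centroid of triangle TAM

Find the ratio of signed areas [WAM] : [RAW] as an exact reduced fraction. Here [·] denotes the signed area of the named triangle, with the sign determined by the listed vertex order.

Assign T = (0, 0), M = (1, 0), A = (0, 1) — the answer is frame-independent, so this choice is without loss of generality.
1. W lies on line TA with TW:WA = 2:5 ⇒ W = (0, 2/7)
2. R is the centroid of triangle TAM ⇒ R = (1/3, 1/3)
2·[WAM] = -5/7, 2·[RAW] = 5/21
[WAM]:[RAW] = -5/7:5/21 = -3

[WAM]:[RAW] = -3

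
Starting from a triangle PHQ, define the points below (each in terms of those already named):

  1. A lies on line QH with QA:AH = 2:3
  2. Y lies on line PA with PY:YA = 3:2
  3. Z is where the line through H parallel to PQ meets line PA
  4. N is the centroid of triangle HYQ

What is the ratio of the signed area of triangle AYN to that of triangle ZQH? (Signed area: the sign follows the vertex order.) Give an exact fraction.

[AYN]:[ZQH] = 4/225

Set P = (0, 0), H = (1, 0), Q = (0, 1); any affine frame gives the same invariant.
1. A lies on line QH with QA:AH = 2:3 ⇒ A = (2/5, 3/5)
2. Y lies on line PA with PY:YA = 3:2 ⇒ Y = (6/25, 9/25)
3. Z is where the line through H parallel to PQ meets line PA ⇒ Z = (1, 3/2)
4. N is the centroid of triangle HYQ ⇒ N = (31/75, 34/75)
2·[AYN] = 2/75, 2·[ZQH] = 3/2
[AYN]:[ZQH] = 2/75:3/2 = 4/225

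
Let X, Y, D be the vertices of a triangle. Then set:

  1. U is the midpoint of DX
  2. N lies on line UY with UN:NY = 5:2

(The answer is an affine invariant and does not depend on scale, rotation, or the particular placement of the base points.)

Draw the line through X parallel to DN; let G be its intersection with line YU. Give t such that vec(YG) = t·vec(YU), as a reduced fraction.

Choose coordinates X = (0, 0), Y = (1, 0), D = (0, 1).
1. U is the midpoint of DX ⇒ U = (0, 1/2)
2. N lies on line UY with UN:NY = 5:2 ⇒ N = (5/7, 1/7)
through X parallel to DN: direction (5/7, -6/7); meets YU at G = (-5/7, 6/7)
G = Y + t·(U−Y) with t = 12/7

t = 12/7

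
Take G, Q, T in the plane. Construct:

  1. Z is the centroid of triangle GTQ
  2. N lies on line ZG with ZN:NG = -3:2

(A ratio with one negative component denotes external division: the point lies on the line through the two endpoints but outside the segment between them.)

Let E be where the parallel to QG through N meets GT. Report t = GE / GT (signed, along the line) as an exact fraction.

Choose coordinates G = (0, 0), Q = (1, 0), T = (0, 1).
1. Z is the centroid of triangle GTQ ⇒ Z = (1/3, 1/3)
2. N lies on line ZG with ZN:NG = -3:2 ⇒ N = (-2/3, -2/3)
through N parallel to QG: direction (-1, 0); meets GT at E = (0, -2/3)
E = G + t·(T−G) with t = -2/3

t = -2/3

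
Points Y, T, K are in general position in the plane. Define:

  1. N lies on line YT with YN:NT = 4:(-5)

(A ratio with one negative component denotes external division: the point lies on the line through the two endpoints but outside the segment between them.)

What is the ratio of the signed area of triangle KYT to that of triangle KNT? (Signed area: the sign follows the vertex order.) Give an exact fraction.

Assign Y = (0, 0), T = (1, 0), K = (0, 1) — the answer is frame-independent, so this choice is without loss of generality.
1. N lies on line YT with YN:NT = 4:(-5) ⇒ N = (-4, 0)
2·[KYT] = 1, 2·[KNT] = 5
[KYT]:[KNT] = 1:5 = 1/5

[KYT]:[KNT] = 1/5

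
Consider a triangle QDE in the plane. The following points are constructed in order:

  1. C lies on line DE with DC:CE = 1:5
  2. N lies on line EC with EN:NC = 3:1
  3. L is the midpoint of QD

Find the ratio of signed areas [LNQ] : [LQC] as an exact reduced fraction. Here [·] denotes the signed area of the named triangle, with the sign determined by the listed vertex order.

[LNQ]:[LQC] = -9/4

Assign Q = (0, 0), D = (1, 0), E = (0, 1) — the answer is frame-independent, so this choice is without loss of generality.
1. C lies on line DE with DC:CE = 1:5 ⇒ C = (5/6, 1/6)
2. N lies on line EC with EN:NC = 3:1 ⇒ N = (5/8, 3/8)
3. L is the midpoint of QD ⇒ L = (1/2, 0)
2·[LNQ] = 3/16, 2·[LQC] = -1/12
[LNQ]:[LQC] = 3/16:-1/12 = -9/4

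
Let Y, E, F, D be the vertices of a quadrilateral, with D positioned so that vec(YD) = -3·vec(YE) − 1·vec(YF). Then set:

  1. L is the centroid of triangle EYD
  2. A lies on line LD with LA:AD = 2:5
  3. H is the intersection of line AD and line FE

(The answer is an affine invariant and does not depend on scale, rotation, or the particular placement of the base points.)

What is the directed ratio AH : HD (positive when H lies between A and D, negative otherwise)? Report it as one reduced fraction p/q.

AH:HD = -4/7

Choose coordinates Y = (0, 0), E = (1, 0), F = (0, 1), D = (-3, -1).
1. L is the centroid of triangle EYD ⇒ L = (-2/3, -1/3)
2. A lies on line LD with LA:AD = 2:5 ⇒ A = (-4/3, -11/21)
3. H is the intersection of line AD and line FE ⇒ H = (8/9, 1/9)
H = A + t·(D−A) with t = -4/3, so AH:HD = t:(1−t) = -4/3:7/3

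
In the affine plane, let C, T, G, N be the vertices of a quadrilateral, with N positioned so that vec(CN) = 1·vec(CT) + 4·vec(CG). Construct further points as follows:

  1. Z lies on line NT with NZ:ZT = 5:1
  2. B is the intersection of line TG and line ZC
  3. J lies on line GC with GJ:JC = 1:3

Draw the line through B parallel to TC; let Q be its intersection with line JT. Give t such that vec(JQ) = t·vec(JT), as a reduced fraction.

Set C = (0, 0), T = (1, 0), G = (0, 1), N = (1, 4); any affine frame gives the same invariant.
1. Z lies on line NT with NZ:ZT = 5:1 ⇒ Z = (1, 2/3)
2. B is the intersection of line TG and line ZC ⇒ B = (3/5, 2/5)
3. J lies on line GC with GJ:JC = 1:3 ⇒ J = (0, 3/4)
through B parallel to TC: direction (-1, 0); meets JT at Q = (7/15, 2/5)
Q = J + t·(T−J) with t = 7/15

t = 7/15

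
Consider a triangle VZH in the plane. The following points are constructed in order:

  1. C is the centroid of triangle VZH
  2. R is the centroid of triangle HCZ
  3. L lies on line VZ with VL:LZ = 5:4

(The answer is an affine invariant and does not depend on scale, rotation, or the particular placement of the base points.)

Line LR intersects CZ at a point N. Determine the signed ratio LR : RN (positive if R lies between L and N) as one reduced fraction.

LR:RN = -7/3

Set V = (0, 0), Z = (1, 0), H = (0, 1); any affine frame gives the same invariant.
1. C is the centroid of triangle VZH ⇒ C = (1/3, 1/3)
2. R is the centroid of triangle HCZ ⇒ R = (4/9, 4/9)
3. L lies on line VZ with VL:LZ = 5:4 ⇒ L = (5/9, 0)
line LR meets CZ at N = (31/63, 16/63)
R = L + t·(N−L) with t = 7/4, so LR:RN = 7/4:-3/4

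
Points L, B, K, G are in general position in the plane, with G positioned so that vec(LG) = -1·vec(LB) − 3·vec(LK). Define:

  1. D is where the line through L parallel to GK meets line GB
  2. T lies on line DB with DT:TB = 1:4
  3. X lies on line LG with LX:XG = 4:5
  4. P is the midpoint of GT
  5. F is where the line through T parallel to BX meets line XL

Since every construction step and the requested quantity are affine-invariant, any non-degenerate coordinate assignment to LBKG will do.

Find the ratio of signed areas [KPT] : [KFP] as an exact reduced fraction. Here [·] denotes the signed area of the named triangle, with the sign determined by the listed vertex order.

Choose coordinates L = (0, 0), B = (1, 0), K = (0, 1), G = (-1, -3).
1. D is where the line through L parallel to GK meets line GB ⇒ D = (-3/5, -12/5)
2. T lies on line DB with DT:TB = 1:4 ⇒ T = (-7/25, -48/25)
3. X lies on line LG with LX:XG = 4:5 ⇒ X = (-4/9, -4/3)
4. P is the midpoint of GT ⇒ P = (-16/25, -123/50)
5. F is where the line through T parallel to BX meets line XL ⇒ F = (-4/5, -12/5)
2·[KPT] = 9/10, 2·[KFP] = 74/125
[KPT]:[KFP] = 9/10:74/125 = 225/148

[KPT]:[KFP] = 225/148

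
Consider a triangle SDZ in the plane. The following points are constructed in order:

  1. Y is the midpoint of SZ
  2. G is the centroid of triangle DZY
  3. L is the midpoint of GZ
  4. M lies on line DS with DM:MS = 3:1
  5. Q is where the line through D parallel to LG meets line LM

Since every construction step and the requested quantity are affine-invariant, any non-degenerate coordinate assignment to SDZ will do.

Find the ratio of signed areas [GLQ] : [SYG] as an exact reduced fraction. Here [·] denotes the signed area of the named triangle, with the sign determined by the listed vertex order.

[GLQ]:[SYG] = 1/2

Work in coordinates with S = (0, 0), D = (1, 0), Z = (0, 1).
1. Y is the midpoint of SZ ⇒ Y = (0, 1/2)
2. G is the centroid of triangle DZY ⇒ G = (1/3, 1/2)
3. L is the midpoint of GZ ⇒ L = (1/6, 3/4)
4. M lies on line DS with DM:MS = 3:1 ⇒ M = (1/4, 0)
5. Q is where the line through D parallel to LG meets line LM ⇒ Q = (1/10, 27/20)
2·[GLQ] = -1/12, 2·[SYG] = -1/6
[GLQ]:[SYG] = -1/12:-1/6 = 1/2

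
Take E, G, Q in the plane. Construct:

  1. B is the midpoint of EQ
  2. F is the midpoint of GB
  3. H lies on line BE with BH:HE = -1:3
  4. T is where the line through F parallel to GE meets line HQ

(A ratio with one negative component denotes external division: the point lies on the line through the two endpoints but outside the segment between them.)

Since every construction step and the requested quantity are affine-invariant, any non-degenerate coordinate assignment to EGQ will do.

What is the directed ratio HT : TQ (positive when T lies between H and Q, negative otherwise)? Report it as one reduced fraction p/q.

HT:TQ = -2/3

Work in coordinates with E = (0, 0), G = (1, 0), Q = (0, 1).
1. B is the midpoint of EQ ⇒ B = (0, 1/2)
2. F is the midpoint of GB ⇒ F = (1/2, 1/4)
3. H lies on line BE with BH:HE = -1:3 ⇒ H = (0, 3/4)
4. T is where the line through F parallel to GE meets line HQ ⇒ T = (0, 1/4)
T = H + t·(Q−H) with t = -2, so HT:TQ = t:(1−t) = -2:3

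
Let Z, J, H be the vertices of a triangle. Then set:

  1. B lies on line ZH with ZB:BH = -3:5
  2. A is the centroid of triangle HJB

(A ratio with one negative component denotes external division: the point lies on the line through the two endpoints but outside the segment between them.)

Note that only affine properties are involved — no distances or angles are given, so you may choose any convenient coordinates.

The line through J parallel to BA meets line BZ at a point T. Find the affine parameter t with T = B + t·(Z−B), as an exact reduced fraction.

Work in coordinates with Z = (0, 0), J = (1, 0), H = (0, 1).
1. B lies on line ZH with ZB:BH = -3:5 ⇒ B = (0, -3/2)
2. A is the centroid of triangle HJB ⇒ A = (1/3, -1/6)
through J parallel to BA: direction (1/3, 4/3); meets BZ at T = (0, -4)
T = B + t·(Z−B) with t = -5/3

t = -5/3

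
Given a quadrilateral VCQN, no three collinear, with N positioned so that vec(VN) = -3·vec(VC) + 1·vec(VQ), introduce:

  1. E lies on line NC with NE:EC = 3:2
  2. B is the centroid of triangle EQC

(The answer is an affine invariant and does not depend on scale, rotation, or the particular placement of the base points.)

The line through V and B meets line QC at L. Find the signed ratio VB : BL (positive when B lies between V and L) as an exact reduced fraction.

VB:BL = 3/2

Choose coordinates V = (0, 0), C = (1, 0), Q = (0, 1), N = (-3, 1).
1. E lies on line NC with NE:EC = 3:2 ⇒ E = (-3/5, 2/5)
2. B is the centroid of triangle EQC ⇒ B = (2/15, 7/15)
line VB meets QC at L = (2/9, 7/9)
B = V + t·(L−V) with t = 3/5, so VB:BL = 3/5:2/5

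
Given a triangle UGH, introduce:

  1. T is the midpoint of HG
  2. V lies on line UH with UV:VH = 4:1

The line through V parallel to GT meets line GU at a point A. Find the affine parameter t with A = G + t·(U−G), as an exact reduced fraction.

Work in coordinates with U = (0, 0), G = (1, 0), H = (0, 1).
1. T is the midpoint of HG ⇒ T = (1/2, 1/2)
2. V lies on line UH with UV:VH = 4:1 ⇒ V = (0, 4/5)
through V parallel to GT: direction (-1/2, 1/2); meets GU at A = (4/5, 0)
A = G + t·(U−G) with t = 1/5

t = 1/5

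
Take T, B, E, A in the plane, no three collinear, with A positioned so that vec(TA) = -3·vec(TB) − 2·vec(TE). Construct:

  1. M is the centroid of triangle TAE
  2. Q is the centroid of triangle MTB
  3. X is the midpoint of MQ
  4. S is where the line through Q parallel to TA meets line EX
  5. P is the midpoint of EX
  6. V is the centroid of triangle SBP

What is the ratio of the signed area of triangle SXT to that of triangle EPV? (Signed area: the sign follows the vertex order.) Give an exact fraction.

Work in coordinates with T = (0, 0), B = (1, 0), E = (0, 1), A = (-3, -2).
1. M is the centroid of triangle TAE ⇒ M = (-1, -1/3)
2. Q is the centroid of triangle MTB ⇒ Q = (0, -1/9)
3. X is the midpoint of MQ ⇒ X = (-1/2, -2/9)
4. S is where the line through Q parallel to TA meets line EX ⇒ S = (-5/8, -19/36)
5. P is the midpoint of EX ⇒ P = (-1/4, 7/18)
6. V is the centroid of triangle SBP ⇒ V = (1/24, -5/108)
2·[SXT] = -1/8, 2·[EPV] = 31/108
[SXT]:[EPV] = -1/8:31/108 = -27/62

[SXT]:[EPV] = -27/62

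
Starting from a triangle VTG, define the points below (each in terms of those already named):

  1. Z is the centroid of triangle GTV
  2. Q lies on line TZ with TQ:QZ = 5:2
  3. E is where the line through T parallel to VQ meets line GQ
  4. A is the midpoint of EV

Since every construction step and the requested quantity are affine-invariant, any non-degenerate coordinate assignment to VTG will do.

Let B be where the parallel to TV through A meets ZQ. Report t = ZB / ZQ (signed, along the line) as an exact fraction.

Set V = (0, 0), T = (1, 0), G = (0, 1); any affine frame gives the same invariant.
1. Z is the centroid of triangle GTV ⇒ Z = (1/3, 1/3)
2. Q lies on line TZ with TQ:QZ = 5:2 ⇒ Q = (11/21, 5/21)
3. E is where the line through T parallel to VQ meets line GQ ⇒ E = (16/21, -25/231)
4. A is the midpoint of EV ⇒ A = (8/21, -25/462)
through A parallel to TV: direction (-1, 0); meets ZQ at B = (256/231, -25/462)
B = Z + t·(Q−Z) with t = 179/44

t = 179/44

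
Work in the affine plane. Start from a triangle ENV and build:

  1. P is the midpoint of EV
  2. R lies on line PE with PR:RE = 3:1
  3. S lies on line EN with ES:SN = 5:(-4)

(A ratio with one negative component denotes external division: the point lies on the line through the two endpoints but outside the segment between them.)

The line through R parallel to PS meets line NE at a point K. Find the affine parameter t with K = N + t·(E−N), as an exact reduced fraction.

t = -1/4

Set E = (0, 0), N = (1, 0), V = (0, 1); any affine frame gives the same invariant.
1. P is the midpoint of EV ⇒ P = (0, 1/2)
2. R lies on line PE with PR:RE = 3:1 ⇒ R = (0, 1/8)
3. S lies on line EN with ES:SN = 5:(-4) ⇒ S = (5, 0)
through R parallel to PS: direction (5, -1/2); meets NE at K = (5/4, 0)
K = N + t·(E−N) with t = -1/4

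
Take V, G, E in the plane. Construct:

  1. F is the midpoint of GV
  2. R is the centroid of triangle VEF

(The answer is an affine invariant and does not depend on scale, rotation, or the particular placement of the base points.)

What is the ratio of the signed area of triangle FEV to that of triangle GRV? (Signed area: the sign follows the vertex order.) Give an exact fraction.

Work in coordinates with V = (0, 0), G = (1, 0), E = (0, 1).
1. F is the midpoint of GV ⇒ F = (1/2, 0)
2. R is the centroid of triangle VEF ⇒ R = (1/6, 1/3)
2·[FEV] = 1/2, 2·[GRV] = 1/3
[FEV]:[GRV] = 1/2:1/3 = 3/2

[FEV]:[GRV] = 3/2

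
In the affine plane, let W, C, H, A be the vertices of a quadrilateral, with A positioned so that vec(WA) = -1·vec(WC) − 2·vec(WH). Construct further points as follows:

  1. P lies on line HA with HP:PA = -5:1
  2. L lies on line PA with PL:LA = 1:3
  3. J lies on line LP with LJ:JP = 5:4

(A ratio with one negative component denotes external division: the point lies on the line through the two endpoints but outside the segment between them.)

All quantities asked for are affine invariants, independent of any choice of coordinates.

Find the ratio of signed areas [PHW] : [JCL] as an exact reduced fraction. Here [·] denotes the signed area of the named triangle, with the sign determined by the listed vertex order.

[PHW]:[JCL] = -9

Set W = (0, 0), C = (1, 0), H = (0, 1), A = (-1, -2); any affine frame gives the same invariant.
1. P lies on line HA with HP:PA = -5:1 ⇒ P = (-5/4, -11/4)
2. L lies on line PA with PL:LA = 1:3 ⇒ L = (-19/16, -41/16)
3. J lies on line LP with LJ:JP = 5:4 ⇒ J = (-11/9, -8/3)
2·[PHW] = -5/4, 2·[JCL] = 5/36
[PHW]:[JCL] = -5/4:5/36 = -9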